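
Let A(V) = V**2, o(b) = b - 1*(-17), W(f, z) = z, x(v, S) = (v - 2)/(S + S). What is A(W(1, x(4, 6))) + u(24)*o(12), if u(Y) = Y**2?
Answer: 601345/36 ≈ 16704.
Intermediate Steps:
x(v, S) = (-2 + v)/(2*S) (x(v, S) = (-2 + v)/((2*S)) = (-2 + v)*(1/(2*S)) = (-2 + v)/(2*S))
o(b) = 17 + b (o(b) = b + 17 = 17 + b)
A(W(1, x(4, 6))) + u(24)*o(12) = ((1/2)*(-2 + 4)/6)**2 + 24**2*(17 + 12) = ((1/2)*(1/6)*2)**2 + 576*29 = (1/6)**2 + 16704 = 1/36 + 16704 = 601345/36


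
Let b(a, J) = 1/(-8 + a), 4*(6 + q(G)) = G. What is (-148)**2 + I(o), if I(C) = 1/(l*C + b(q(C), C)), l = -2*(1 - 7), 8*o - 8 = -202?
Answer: 2046424687/93427 ≈ 21904.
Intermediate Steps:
o = -97/4 (o = 1 + (1/8)*(-202) = 1 - 101/4 = -97/4 ≈ -24.250)
q(G) = -6 + G/4
l = 12 (l = -2*(-6) = 12)
I(C) = 1/(1/(-14 + C/4) + 12*C) (I(C) = 1/(12*C + 1/(-8 + (-6 + C/4))) = 1/(12*C + 1/(-14 + C/4)) = 1/(1/(-14 + C/4) + 12*C))
(-148)**2 + I(o) = (-148)**2 + (-56 - 97/4)/(4*(1 + 3*(-97/4)*(-56 - 97/4))) = 21904 + (1/4)*(-321/4)/(1 + 3*(-97/4)*(-321/4)) = 21904 + (1/4)*(-321/4)/(1 + 93411/16) = 21904 + (1/4)*(-321/4)/(93427/16) = 21904 + (1/4)*(16/93427)*(-321/4) = 21904 - 321/93427 = 2046424687/93427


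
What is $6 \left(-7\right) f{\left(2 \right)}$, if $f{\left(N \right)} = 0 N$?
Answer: $0$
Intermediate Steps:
$f{\left(N \right)} = 0$
$6 \left(-7\right) f{\left(2 \right)} = 6 \left(-7\right) 0 = \left(-42\right) 0 = 0$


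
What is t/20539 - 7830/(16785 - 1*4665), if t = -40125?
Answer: -21571179/8297756 ≈ -2.5996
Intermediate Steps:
t/20539 - 7830/(16785 - 1*4665) = -40125/20539 - 7830/(16785 - 1*4665) = -40125*1/20539 - 7830/(16785 - 4665) = -40125/20539 - 7830/12120 = -40125/20539 - 7830*1/12120 = -40125/20539 - 261/404 = -21571179/8297756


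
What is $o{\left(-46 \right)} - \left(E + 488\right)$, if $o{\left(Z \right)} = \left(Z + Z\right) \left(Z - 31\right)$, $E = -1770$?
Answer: $8366$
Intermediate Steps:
$o{\left(Z \right)} = 2 Z \left(-31 + Z\right)$
$o{\left(-46 \right)} - \left(E + 488\right) = 2 \left(-46\right) \left(-31 - 46\right) - \left(-1770 + 488\right) = 2 \left(-46\right) \left(-77\right) - -1282 = 7084 + 1282 = 8366$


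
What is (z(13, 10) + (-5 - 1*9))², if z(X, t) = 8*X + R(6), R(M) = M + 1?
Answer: 9409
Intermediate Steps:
R(M) = 1 + M
z(X, t) = 7 + 8*X (z(X, t) = 8*X + (1 + 6) = 8*X + 7 = 7 + 8*X)
(z(13, 10) + (-5 - 1*9))² = ((7 + 8*13) + (-5 - 1*9))² = ((7 + 104) + (-5 - 9))² = (111 - 14)² = 97² = 9409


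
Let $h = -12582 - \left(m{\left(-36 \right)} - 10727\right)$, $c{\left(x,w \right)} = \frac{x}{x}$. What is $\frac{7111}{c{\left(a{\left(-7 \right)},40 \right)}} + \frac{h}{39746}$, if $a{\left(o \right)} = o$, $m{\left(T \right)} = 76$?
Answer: $\frac{282631875}{39746} \approx 7111.0$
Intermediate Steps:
$c{\left(x,w \right)} = 1$
$h = -1931$ ($h = -12582 - \left(76 - 10727\right) = -12582 - -10651 = -12582 + 10651 = -1931$)
$\frac{7111}{c{\left(a{\left(-7 \right)},40 \right)}} + \frac{h}{39746} = \frac{7111}{1} - \frac{1931}{39746} = 7111 \cdot 1 - \frac{1931}{39746} = 7111 - \frac{1931}{39746} = \frac{282631875}{39746}$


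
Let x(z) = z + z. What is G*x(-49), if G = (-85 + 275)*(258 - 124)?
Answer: -2495080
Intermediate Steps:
x(z) = 2*z
G = 25460 (G = 190*134 = 25460)
G*x(-49) = 25460*(2*(-49)) = 25460*(-98) = -2495080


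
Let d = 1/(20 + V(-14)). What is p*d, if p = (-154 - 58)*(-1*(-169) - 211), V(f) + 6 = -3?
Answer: 8904/11 ≈ 809.45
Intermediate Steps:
V(f) = -9 (V(f) = -6 - 3 = -9)
d = 1/11 (d = 1/(20 - 9) = 1/11 ≈ 0.090909)
p = 8904 (p = -212*(169 - 211) = -212*(-42) = 8904)
p*d = 8904*(1/11) = 8904/11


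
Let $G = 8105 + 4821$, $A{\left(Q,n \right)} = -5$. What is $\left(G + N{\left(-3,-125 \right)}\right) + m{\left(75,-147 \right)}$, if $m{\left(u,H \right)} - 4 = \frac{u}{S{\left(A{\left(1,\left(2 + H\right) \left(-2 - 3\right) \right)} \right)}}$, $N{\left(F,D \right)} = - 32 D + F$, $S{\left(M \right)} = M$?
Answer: $16912$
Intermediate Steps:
$N{\left(F,D \right)} = F - 32 D$
$G = 12926$
$m{\left(u,H \right)} = 4 - \frac{u}{5}$ ($m{\left(u,H \right)} = 4 + \frac{u}{-5} = 4 + u \left(- \frac{1}{5}\right) = 4 - \frac{u}{5}$)
$\left(G + N{\left(-3,-125 \right)}\right) + m{\left(75,-147 \right)} = \left(12926 - -3997\right) + \left(4 - 15\right) = \left(12926 + \left(-3 + 4000\right)\right) + \left(4 - 15\right) = \left(12926 + 3997\right) - 11 = 16923 - 11 = 16912$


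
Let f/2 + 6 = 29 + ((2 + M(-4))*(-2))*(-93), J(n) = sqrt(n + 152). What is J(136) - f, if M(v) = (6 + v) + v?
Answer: -46 + 12*sqrt(2) ≈ -29.029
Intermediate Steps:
J(n) = sqrt(152 + n)
M(v) = 6 + 2*v
f = 46 (f = -12 + 2*(29 + ((2 + (6 + 2*(-4)))*(-2))*(-93)) = -12 + 2*(29 + ((2 + (6 - 8))*(-2))*(-93)) = -12 + 2*(29 + ((2 - 2)*(-2))*(-93)) = -12 + 2*(29 + (0*(-2))*(-93)) = -12 + 2*(29 + 0*(-93)) = -12 + 2*(29 + 0) = -12 + 2*29 = -12 + 58 = 46)
J(136) - f = sqrt(152 + 136) - 1*46 = sqrt(288) - 46 = 12*sqrt(2) - 46 = -46 + 12*sqrt(2)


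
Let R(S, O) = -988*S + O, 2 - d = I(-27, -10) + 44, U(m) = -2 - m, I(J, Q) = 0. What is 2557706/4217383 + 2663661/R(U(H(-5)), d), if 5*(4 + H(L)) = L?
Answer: -3741996718309/4225817766 ≈ -885.51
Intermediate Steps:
H(L) = -4 + L/5
d = -42 (d = 2 - (0 + 44) = 2 - 1*44 = 2 - 44 = -42)
R(S, O) = O - 988*S
2557706/4217383 + 2663661/R(U(H(-5)), d) = 2557706/4217383 + 2663661/(-42 - 988*(-2 - (-4 + (1/5)*(-5)))) = 2557706*(1/4217383) + 2663661/(-42 - 988*(-2 - (-4 - 1))) = 2557706/4217383 + 2663661/(-42 - 988*(-2 - 1*(-5))) = 2557706/4217383 + 2663661/(-42 - 988*(-2 + 5)) = 2557706/4217383 + 2663661/(-42 - 988*3) = 2557706/4217383 + 2663661/(-42 - 2964) = 2557706/4217383 + 2663661/(-3006) = 2557706/4217383 + 2663661*(-1/3006) = 2557706/4217383 - 887887/1002 = -3741996718309/4225817766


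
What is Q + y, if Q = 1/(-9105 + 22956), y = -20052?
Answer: -277740251/13851 ≈ -20052.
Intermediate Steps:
Q = 1/13851 ≈ 7.2197e-5
Q + y = 1/13851 - 20052 = -277740251/13851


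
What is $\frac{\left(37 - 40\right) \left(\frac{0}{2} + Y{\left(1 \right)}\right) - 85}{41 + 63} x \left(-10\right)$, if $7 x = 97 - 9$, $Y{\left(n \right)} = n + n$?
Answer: $110$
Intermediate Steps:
$Y{\left(n \right)} = 2 n$
$x = \frac{88}{7}$ ($x = \frac{97 - 9}{7} = \frac{1}{7} \cdot 88 = \frac{88}{7} \approx 12.571$)
$\frac{\left(37 - 40\right) \left(\frac{0}{2} + Y{\left(1 \right)}\right) - 85}{41 + 63} x \left(-10\right) = \frac{\left(37 - 40\right) \left(\frac{0}{2} + 2 \cdot 1\right) - 85}{41 + 63} \cdot \frac{88}{7} \left(-10\right) = \frac{- 3 \left(0 \cdot \frac{1}{2} + 2\right) - 85}{104} \cdot \frac{88}{7} \left(-10\right) = \left(- 3 \left(0 + 2\right) - 85\right) \frac{1}{104} \cdot \frac{88}{7} \left(-10\right) = \left(\left(-3\right) 2 - 85\right) \frac{1}{104} \cdot \frac{88}{7} \left(-10\right) = \left(-6 - 85\right) \frac{1}{104} \cdot \frac{88}{7} \left(-10\right) = \left(-91\right) \frac{1}{104} \cdot \frac{88}{7} \left(-10\right) = \left(- \frac{7}{8}\right) \frac{88}{7} \left(-10\right) = \left(-11\right) \left(-10\right) = 110$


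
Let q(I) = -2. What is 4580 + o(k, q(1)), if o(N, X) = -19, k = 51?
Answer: 4561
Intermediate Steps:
4580 + o(k, q(1)) = 4580 - 19 = 4561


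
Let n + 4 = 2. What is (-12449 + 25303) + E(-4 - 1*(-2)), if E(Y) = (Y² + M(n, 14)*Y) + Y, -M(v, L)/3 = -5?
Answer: 12826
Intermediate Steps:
n = -2 (n = -4 + 2 = -2)
M(v, L) = 15 (M(v, L) = -3*(-5) = 15)
E(Y) = Y² + 16*Y (E(Y) = (Y² + 15*Y) + Y = Y² + 16*Y)
(-12449 + 25303) + E(-4 - 1*(-2)) = (-12449 + 25303) + (-4 - 1*(-2))*(16 + (-4 - 1*(-2))) = 12854 + (-4 + 2)*(16 + (-4 + 2)) = 12854 - 2*(16 - 2) = 12854 - 2*14 = 12854 - 28 = 12826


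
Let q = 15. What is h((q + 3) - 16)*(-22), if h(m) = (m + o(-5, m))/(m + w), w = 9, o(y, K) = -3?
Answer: 2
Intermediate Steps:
h(m) = (-3 + m)/(9 + m) (h(m) = (m - 3)/(m + 9) = (-3 + m)/(9 + m))
h((q + 3) - 16)*(-22) = ((-3 + ((15 + 3) - 16))/(9 + ((15 + 3) - 16)))*(-22) = ((-3 + (18 - 16))/(9 + (18 - 16)))*(-22) = ((-3 + 2)/(9 + 2))*(-22) = (-1/11)*(-22) = ((1/11)*(-1))*(-22) = -1/11*(-22) = 2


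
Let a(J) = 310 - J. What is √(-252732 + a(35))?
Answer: I*√252457 ≈ 502.45*I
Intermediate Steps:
√(-252732 + a(35)) = √(-252732 + (310 - 1*35)) = √(-252732 + (310 - 35)) = √(-252732 + 275) = √(-252457) = I*√252457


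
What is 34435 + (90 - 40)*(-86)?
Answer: 30135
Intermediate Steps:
34435 + (90 - 40)*(-86) = 34435 + 50*(-86) = 34435 - 4300 = 30135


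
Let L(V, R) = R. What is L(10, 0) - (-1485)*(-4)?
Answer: -5940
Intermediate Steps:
L(10, 0) - (-1485)*(-4) = 0 - (-1485)*(-4) = 0 - 135*44 = 0 - 5940 = -5940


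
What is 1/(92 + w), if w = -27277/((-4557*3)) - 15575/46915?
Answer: 128274993/12014654282 ≈ 0.010677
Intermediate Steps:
w = 213354926/128274993 (w = -27277/(-13671) - 15575*1/46915 = -27277*(-1/13671) - 3115/9383 = 27277/13671 - 3115/9383 = 213354926/128274993 ≈ 1.6633)
1/(92 + w) = 1/(92 + 213354926/128274993) = 1/(12014654282/128274993) = 128274993/12014654282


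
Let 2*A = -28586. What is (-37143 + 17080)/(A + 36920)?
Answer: -20063/22627 ≈ -0.88668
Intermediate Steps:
A = -14293 (A = (½)*(-28586) = -14293)
(-37143 + 17080)/(A + 36920) = (-37143 + 17080)/(-14293 + 36920) = -20063/22627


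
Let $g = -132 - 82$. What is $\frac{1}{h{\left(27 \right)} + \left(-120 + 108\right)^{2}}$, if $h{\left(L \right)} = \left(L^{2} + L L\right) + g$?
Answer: $\frac{1}{1388} \approx 0.00072046$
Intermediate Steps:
$g = -214$ ($g = -132 - 82 = -214$)
$h{\left(L \right)} = -214 + 2 L^{2}$ ($h{\left(L \right)} = \left(L^{2} + L L\right) - 214 = \left(L^{2} + L^{2}\right) - 214 = 2 L^{2} - 214 = -214 + 2 L^{2}$)
$\frac{1}{h{\left(27 \right)} + \left(-120 + 108\right)^{2}} = \frac{1}{\left(-214 + 2 \cdot 27^{2}\right) + \left(-120 + 108\right)^{2}} = \frac{1}{\left(-214 + 2 \cdot 729\right) + \left(-12\right)^{2}} = \frac{1}{\left(-214 + 1458\right) + 144} = \frac{1}{1244 + 144} = \frac{1}{1388}$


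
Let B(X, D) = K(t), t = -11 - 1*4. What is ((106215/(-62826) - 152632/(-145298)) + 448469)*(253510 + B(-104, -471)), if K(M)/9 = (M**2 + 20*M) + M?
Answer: 86209445260190409150/760707679 ≈ 1.1333e+11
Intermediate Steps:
t = -15 (t = -11 - 4 = -15)
K(M) = 9*M**2 + 189*M (K(M) = 9*((M**2 + 20*M) + M) = 9*(M**2 + 21*M) = 9*M**2 + 189*M)
B(X, D) = -810 (B(X, D) = 9*(-15)*(21 - 15) = 9*(-15)*6 = -810)
((106215/(-62826) - 152632/(-145298)) + 448469)*(253510 + B(-104, -471)) = ((106215/(-62826) - 152632/(-145298)) + 448469)*(253510 - 810) = ((106215*(-1/62826) - 152632*(-1/145298)) + 448469)*252700 = ((-35405/20942 + 76316/72649) + 448469)*252700 = (-973928173/1521415358 + 448469)*252700 = (682306650258729/1521415358)*252700 = 86209445260190409150/760707679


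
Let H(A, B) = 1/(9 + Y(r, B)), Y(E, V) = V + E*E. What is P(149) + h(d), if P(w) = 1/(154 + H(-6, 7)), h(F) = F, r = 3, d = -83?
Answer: -319608/3851 ≈ -82.994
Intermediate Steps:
Y(E, V) = V + E**2
H(A, B) = 1/(18 + B) (H(A, B) = 1/(9 + (B + 3**2)) = 1/(9 + (B + 9)) = 1/(9 + (9 + B)) = 1/(18 + B))
P(w) = 25/3851 (P(w) = 1/(154 + 1/(18 + 7)) = 1/(154 + 1/25) = 1/(3851/25) = 25/3851)
P(149) + h(d) = 25/3851 - 83 = -319608/3851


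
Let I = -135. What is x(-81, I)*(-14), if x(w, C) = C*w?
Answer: -153090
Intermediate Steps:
x(-81, I)*(-14) = -135*(-81)*(-14) = 10935*(-14) = -153090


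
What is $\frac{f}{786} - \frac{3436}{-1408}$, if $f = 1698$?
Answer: $\frac{212145}{46112} \approx 4.6006$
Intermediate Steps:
$\frac{f}{786} - \frac{3436}{-1408} = \frac{1698}{786} - \frac{3436}{-1408} = 1698 \cdot \frac{1}{786} - - \frac{859}{352} = \frac{283}{131} + \frac{859}{352} = \frac{212145}{46112}$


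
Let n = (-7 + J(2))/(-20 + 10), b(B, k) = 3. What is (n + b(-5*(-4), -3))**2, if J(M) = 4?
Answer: 1089/100 ≈ 10.890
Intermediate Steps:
n = 3/10 (n = (-7 + 4)/(-20 + 10) = -3/(-10) = -3*(-1/10) = 3/10 ≈ 0.30000)
(n + b(-5*(-4), -3))**2 = (3/10 + 3)**2 = (33/10)**2 = 1089/100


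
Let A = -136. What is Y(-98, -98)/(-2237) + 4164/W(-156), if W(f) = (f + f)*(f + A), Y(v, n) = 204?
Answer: -772529/16983304 ≈ -0.045488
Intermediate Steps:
W(f) = 2*f*(-136 + f) (W(f) = (f + f)*(f - 136) = (2*f)*(-136 + f) = 2*f*(-136 + f))
Y(-98, -98)/(-2237) + 4164/W(-156) = 204/(-2237) + 4164/((2*(-156)*(-136 - 156))) = 204*(-1/2237) + 4164/((2*(-156)*(-292))) = -204/2237 + 4164/91104 = -204/2237 + 4164*(1/91104) = -204/2237 + 347/7592 = -772529/16983304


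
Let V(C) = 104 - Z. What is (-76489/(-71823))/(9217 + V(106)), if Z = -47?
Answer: 76489/672837864 ≈ 0.00011368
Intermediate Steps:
V(C) = 151 (V(C) = 104 - 1*(-47) = 104 + 47 = 151)
(-76489/(-71823))/(9217 + V(106)) = (-76489/(-71823))/(9217 + 151) = -76489*(-1/71823)/9368 = (76489/71823)*(1/9368) = 76489/672837864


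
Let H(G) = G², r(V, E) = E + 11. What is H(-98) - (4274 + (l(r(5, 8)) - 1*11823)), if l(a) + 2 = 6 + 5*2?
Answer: 17139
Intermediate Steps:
r(V, E) = 11 + E
l(a) = 14 (l(a) = -2 + (6 + 5*2) = -2 + (6 + 10) = -2 + 16 = 14)
H(-98) - (4274 + (l(r(5, 8)) - 1*11823)) = (-98)² - (4274 + (14 - 1*11823)) = 9604 - (4274 + (14 - 11823)) = 9604 - (4274 - 11809) = 9604 - 1*(-7535) = 9604 + 7535 = 17139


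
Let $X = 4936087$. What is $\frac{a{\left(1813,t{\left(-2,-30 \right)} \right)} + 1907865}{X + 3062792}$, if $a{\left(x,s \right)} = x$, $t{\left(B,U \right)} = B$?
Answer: $\frac{1909678}{7998879} \approx 0.23874$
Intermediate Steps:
$\frac{a{\left(1813,t{\left(-2,-30 \right)} \right)} + 1907865}{X + 3062792} = \frac{1813 + 1907865}{4936087 + 3062792} = \frac{1909678}{7998879}$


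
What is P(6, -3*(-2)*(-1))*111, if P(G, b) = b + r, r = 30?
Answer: 2664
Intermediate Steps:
P(G, b) = 30 + b (P(G, b) = b + 30 = 30 + b)
P(6, -3*(-2)*(-1))*111 = (30 - 3*(-2)*(-1))*111 = (30 + 6*(-1))*111 = (30 - 6)*111 = 24*111 = 2664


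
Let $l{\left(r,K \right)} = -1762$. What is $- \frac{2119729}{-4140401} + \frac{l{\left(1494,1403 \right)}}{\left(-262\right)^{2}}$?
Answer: $\frac{69105645457}{142106843122} \approx 0.48629$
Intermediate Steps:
$- \frac{2119729}{-4140401} + \frac{l{\left(1494,1403 \right)}}{\left(-262\right)^{2}} = - \frac{2119729}{-4140401} - \frac{1762}{\left(-262\right)^{2}} = \left(-2119729\right) \left(- \frac{1}{4140401}\right) - \frac{1762}{68644} = \frac{2119729}{4140401} - \frac{881}{34322} = \frac{69105645457}{142106843122}$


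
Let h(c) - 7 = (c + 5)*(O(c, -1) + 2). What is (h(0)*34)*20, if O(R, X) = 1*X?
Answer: 8160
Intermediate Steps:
O(R, X) = X
h(c) = 12 + c (h(c) = 7 + (c + 5)*(-1 + 2) = 7 + (5 + c)*1 = 7 + (5 + c) = 12 + c)
(h(0)*34)*20 = ((12 + 0)*34)*20 = (12*34)*20 = 408*20 = 8160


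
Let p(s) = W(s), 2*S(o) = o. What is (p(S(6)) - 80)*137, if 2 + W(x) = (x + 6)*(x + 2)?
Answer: -5069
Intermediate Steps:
S(o) = o/2
W(x) = -2 + (2 + x)*(6 + x) (W(x) = -2 + (x + 6)*(x + 2) = -2 + (6 + x)*(2 + x) = -2 + (2 + x)*(6 + x))
p(s) = 10 + s² + 8*s
(p(S(6)) - 80)*137 = ((10 + ((½)*6)² + 8*((½)*6)) - 80)*137 = ((10 + 3² + 8*3) - 80)*137 = ((10 + 9 + 24) - 80)*137 = (43 - 80)*137 = -37*137 = -5069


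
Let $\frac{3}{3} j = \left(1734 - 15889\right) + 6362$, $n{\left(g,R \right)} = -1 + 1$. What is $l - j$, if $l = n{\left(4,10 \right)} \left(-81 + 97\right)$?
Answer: $7793$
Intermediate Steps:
$n{\left(g,R \right)} = 0$
$j = -7793$ ($j = \left(1734 - 15889\right) + 6362 = -14155 + 6362 = -7793$)
$l = 0$ ($l = 0 \left(-81 + 97\right) = 0 \cdot 16 = 0$)
$l - j = 0 - -7793 = 0 + 7793 = 7793$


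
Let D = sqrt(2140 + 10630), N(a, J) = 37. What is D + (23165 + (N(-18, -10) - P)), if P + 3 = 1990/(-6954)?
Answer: 80684780/3477 + sqrt(12770) ≈ 23318.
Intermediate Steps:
P = -11426/3477 (P = -3 + 1990/(-6954) = -3 + 1990*(-1/6954) = -3 - 995/3477 = -11426/3477 ≈ -3.2862)
D = sqrt(12770) ≈ 113.00
D + (23165 + (N(-18, -10) - P)) = sqrt(12770) + (23165 + (37 - 1*(-11426/3477))) = sqrt(12770) + (23165 + (37 + 11426/3477)) = sqrt(12770) + (23165 + 140075/3477) = sqrt(12770) + 80684780/3477 = 80684780/3477 + sqrt(12770)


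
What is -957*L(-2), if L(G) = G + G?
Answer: 3828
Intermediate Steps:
L(G) = 2*G
-957*L(-2) = -1914*(-2) = -957*(-4) = 3828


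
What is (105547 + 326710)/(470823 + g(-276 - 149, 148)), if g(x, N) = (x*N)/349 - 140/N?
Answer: 5581734641/6077397884 ≈ 0.91844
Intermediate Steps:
g(x, N) = -140/N + N*x/349 (g(x, N) = (N*x)*(1/349) - 140/N = N*x/349 - 140/N = -140/N + N*x/349)
(105547 + 326710)/(470823 + g(-276 - 149, 148)) = (105547 + 326710)/(470823 + (-140/148 + (1/349)*148*(-276 - 149))) = 432257/(470823 + (-140*1/148 + (1/349)*148*(-425))) = 432257/(470823 + (-35/37 - 62900/349)) = 432257/(470823 - 2339515/12913) = 432257/(6077397884/12913) = 432257*(12913/6077397884) = 5581734641/6077397884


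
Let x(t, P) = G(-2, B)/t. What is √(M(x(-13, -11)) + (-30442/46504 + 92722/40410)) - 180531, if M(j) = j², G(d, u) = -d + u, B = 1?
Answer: -180531 + 11*√14499033543091055/1017914430 ≈ -1.8053e+5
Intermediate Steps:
G(d, u) = u - d
x(t, P) = 3/t (x(t, P) = (1 - 1*(-2))/t = (1 + 2)/t = 3/t)
√(M(x(-13, -11)) + (-30442/46504 + 92722/40410)) - 180531 = √((3/(-13))² + (-30442/46504 + 92722/40410)) - 180531 = √((3*(-1/13))² + (-30442*1/46504 + 92722*(1/40410))) - 180531 = √((-3/13)² + (-15221/23252 + 46361/20205)) - 180531 = √(9/169 + 770445667/469806660) - 180531 = √(134433577663/79397325540) - 180531 = 11*√14499033543091055/1017914430 - 180531 = -180531 + 11*√14499033543091055/1017914430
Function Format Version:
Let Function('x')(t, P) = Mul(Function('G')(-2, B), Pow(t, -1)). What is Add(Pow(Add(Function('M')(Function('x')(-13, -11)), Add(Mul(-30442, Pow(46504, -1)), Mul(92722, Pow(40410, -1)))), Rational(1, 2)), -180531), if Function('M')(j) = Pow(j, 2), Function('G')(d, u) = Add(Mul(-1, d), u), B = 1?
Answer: Add(-180531, Mul(Rational(11, 1017914430), Pow(14499033543091055, Rational(1, 2)))) ≈ -1.8053e+5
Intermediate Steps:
Function('G')(d, u) = Add(u, Mul(-1, d))
Function('x')(t, P) = Mul(3, Pow(t, -1)) (Function('x')(t, P) = Mul(Add(1, Mul(-1, -2)), Pow(t, -1)) = Mul(Add(1, 2), Pow(t, -1)) = Mul(3, Pow(t, -1)))
Add(Pow(Add(Function('M')(Function('x')(-13, -11)), Add(Mul(-30442, Pow(46504, -1)), Mul(92722, Pow(40410, -1)))), Rational(1, 2)), -180531) = Add(Pow(Add(Pow(Mul(3, Pow(-13, -1)), 2), Add(Mul(-30442, Pow(46504, -1)), Mul(92722, Pow(40410, -1)))), Rational(1, 2)), -180531) = Add(Pow(Add(Pow(Mul(3, Rational(-1, 13)), 2), Add(Mul(-30442, Rational(1, 46504)), Mul(92722, Rational(1, 40410)))), Rational(1, 2)), -180531) = Add(Pow(Add(Pow(Rational(-3, 13), 2), Add(Rational(-15221, 23252), Rational(46361, 20205))), Rational(1, 2)), -180531) = Add(Pow(Add(Rational(9, 169), Rational(770445667, 469806660)), Rational(1, 2)), -180531) = Add(Pow(Rational(134433577663, 79397325540), Rational(1, 2)), -180531) = Add(Mul(Rational(11, 1017914430), Pow(14499033543091055, Rational(1, 2))), -180531) = Add(-180531, Mul(Rational(11, 1017914430), Pow(14499033543091055, Rational(1, 2))))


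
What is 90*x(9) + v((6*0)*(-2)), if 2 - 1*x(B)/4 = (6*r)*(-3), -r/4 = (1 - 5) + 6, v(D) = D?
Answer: -51120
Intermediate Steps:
r = -8 (r = -4*((1 - 5) + 6) = -4*(-4 + 6) = -4*2 = -8)
x(B) = -568 (x(B) = 8 - 4*6*(-8)*(-3) = 8 - (-192)*(-3) = 8 - 4*144 = 8 - 576 = -568)
90*x(9) + v((6*0)*(-2)) = 90*(-568) + (6*0)*(-2) = -51120 + 0*(-2) = -51120 + 0 = -51120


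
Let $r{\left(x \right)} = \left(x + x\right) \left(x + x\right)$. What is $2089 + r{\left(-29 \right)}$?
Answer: $5453$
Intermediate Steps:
$r{\left(x \right)} = 4 x^{2}$ ($r{\left(x \right)} = 2 x 2 x = 4 x^{2}$)
$2089 + r{\left(-29 \right)} = 2089 + 4 \left(-29\right)^{2} = 2089 + 4 \cdot 841 = 2089 + 3364 = 5453$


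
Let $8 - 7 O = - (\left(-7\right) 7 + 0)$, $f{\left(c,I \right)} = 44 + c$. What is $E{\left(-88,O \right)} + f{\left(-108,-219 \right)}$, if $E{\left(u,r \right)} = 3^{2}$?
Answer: $-55$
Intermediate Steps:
$O = - \frac{41}{7}$ ($O = \frac{8}{7} - \frac{\left(-1\right) \left(\left(-7\right) 7 + 0\right)}{7} = \frac{8}{7} - \frac{\left(-1\right) \left(-49 + 0\right)}{7} = \frac{8}{7} - \frac{\left(-1\right) \left(-49\right)}{7} = \frac{8}{7} - 7 = - \frac{41}{7} \approx -5.8571$)
$E{\left(u,r \right)} = 9$
$E{\left(-88,O \right)} + f{\left(-108,-219 \right)} = 9 + \left(44 - 108\right) = 9 - 64 = -55$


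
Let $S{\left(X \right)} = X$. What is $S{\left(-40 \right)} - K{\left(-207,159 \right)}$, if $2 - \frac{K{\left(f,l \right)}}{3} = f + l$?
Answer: $-190$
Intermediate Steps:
$K{\left(f,l \right)} = 6 - 3 f - 3 l$ ($K{\left(f,l \right)} = 6 - 3 \left(f + l\right) = 6 - \left(3 f + 3 l\right) = 6 - 3 f - 3 l$)
$S{\left(-40 \right)} - K{\left(-207,159 \right)} = -40 - \left(6 - -621 - 477\right) = -40 - \left(6 + 621 - 477\right) = -40 - 150 = -190$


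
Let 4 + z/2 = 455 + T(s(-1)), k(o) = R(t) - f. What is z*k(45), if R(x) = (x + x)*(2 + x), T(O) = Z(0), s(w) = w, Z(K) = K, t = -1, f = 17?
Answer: -17138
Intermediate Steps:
T(O) = 0
R(x) = 2*x*(2 + x) (R(x) = (2*x)*(2 + x) = 2*x*(2 + x))
k(o) = -19 (k(o) = 2*(-1)*(2 - 1) - 1*17 = 2*(-1)*1 - 17 = -2 - 17 = -19)
z = 902 (z = -8 + 2*(455 + 0) = -8 + 2*455 = -8 + 910 = 902)
z*k(45) = 902*(-19) = -17138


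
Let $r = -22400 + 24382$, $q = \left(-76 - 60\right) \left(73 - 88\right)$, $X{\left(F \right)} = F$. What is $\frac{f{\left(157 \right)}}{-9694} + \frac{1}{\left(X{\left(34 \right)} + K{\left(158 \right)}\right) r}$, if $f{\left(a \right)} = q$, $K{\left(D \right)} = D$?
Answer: $- \frac{388150033}{1844496768} \approx -0.21044$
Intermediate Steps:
$q = 2040$ ($q = \left(-136\right) \left(-15\right) = 2040$)
$f{\left(a \right)} = 2040$
$r = 1982$
$\frac{f{\left(157 \right)}}{-9694} + \frac{1}{\left(X{\left(34 \right)} + K{\left(158 \right)}\right) r} = \frac{2040}{-9694} + \frac{1}{\left(34 + 158\right) 1982} = 2040 \left(- \frac{1}{9694}\right) + \frac{1}{192} \cdot \frac{1}{1982} = - \frac{1020}{4847} + \frac{1}{192} \cdot \frac{1}{1982} = - \frac{1020}{4847} + \frac{1}{380544} = - \frac{388150033}{1844496768}$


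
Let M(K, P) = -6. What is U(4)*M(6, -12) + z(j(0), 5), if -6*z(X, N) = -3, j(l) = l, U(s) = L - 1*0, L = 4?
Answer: -47/2 ≈ -23.500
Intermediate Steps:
U(s) = 4 (U(s) = 4 - 1*0 = 4 + 0 = 4)
z(X, N) = ½ (z(X, N) = -⅙*(-3) = ½)
U(4)*M(6, -12) + z(j(0), 5) = 4*(-6) + ½ = -24 + ½ = -47/2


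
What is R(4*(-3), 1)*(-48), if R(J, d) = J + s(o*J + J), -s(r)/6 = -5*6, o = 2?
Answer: -8064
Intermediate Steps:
s(r) = 180 (s(r) = -(-30)*6 = -6*(-30) = 180)
R(J, d) = 180 + J (R(J, d) = J + 180 = 180 + J)
R(4*(-3), 1)*(-48) = (180 + 4*(-3))*(-48) = (180 - 12)*(-48) = 168*(-48) = -8064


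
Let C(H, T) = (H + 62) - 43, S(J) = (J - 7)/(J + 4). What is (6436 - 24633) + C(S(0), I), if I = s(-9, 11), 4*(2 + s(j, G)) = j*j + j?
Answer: -72719/4 ≈ -18180.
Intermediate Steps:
S(J) = (-7 + J)/(4 + J)
s(j, G) = -2 + j/4 + j²/4 (s(j, G) = -2 + (j*j + j)/4 = -2 + (j² + j)/4 = -2 + (j + j²)/4 = -2 + (j/4 + j²/4) = -2 + j/4 + j²/4)
I = 16 (I = -2 + (¼)*(-9) + (¼)*(-9)² = -2 - 9/4 + (¼)*81 = -2 - 9/4 + 81/4 = 16)
C(H, T) = 19 + H (C(H, T) = (62 + H) - 43 = 19 + H)
(6436 - 24633) + C(S(0), I) = (6436 - 24633) + (19 + (-7 + 0)/(4 + 0)) = -18197 + (19 - 7/4) = -18197 + 69/4 = -72719/4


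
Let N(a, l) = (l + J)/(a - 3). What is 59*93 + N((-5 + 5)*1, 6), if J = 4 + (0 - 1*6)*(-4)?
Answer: 16427/3 ≈ 5475.7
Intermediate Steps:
J = 28 (J = 4 + (0 - 6)*(-4) = 4 - 6*(-4) = 4 + 24 = 28)
N(a, l) = (28 + l)/(-3 + a) (N(a, l) = (l + 28)/(a - 3) = (28 + l)/(-3 + a))
59*93 + N((-5 + 5)*1, 6) = 59*93 + (28 + 6)/(-3 + (-5 + 5)*1) = 5487 + 34/(-3 + 0*1) = 5487 + 34/(-3 + 0) = 5487 + 34/(-3) = 5487 - 1/3*34 = 5487 - 34/3 = 16427/3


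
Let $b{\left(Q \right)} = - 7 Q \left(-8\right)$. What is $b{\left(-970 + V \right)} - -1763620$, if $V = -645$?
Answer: $1673180$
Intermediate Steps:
$b{\left(Q \right)} = 56 Q$
$b{\left(-970 + V \right)} - -1763620 = 56 \left(-970 - 645\right) - -1763620 = 56 \left(-1615\right) + 1763620 = -90440 + 1763620 = 1673180$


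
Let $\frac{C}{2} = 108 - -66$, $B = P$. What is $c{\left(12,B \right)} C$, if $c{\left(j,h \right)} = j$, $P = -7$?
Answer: $4176$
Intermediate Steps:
$B = -7$
$C = 348$ ($C = 2 \left(108 - -66\right) = 2 \left(108 + 66\right) = 2 \cdot 174 = 348$)
$c{\left(12,B \right)} C = 12 \cdot 348 = 4176$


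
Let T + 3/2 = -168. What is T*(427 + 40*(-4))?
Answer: -90513/2 ≈ -45257.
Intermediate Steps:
T = -339/2 (T = -3/2 - 168 = -339/2 ≈ -169.50)
T*(427 + 40*(-4)) = -339*(427 + 40*(-4))/2 = -339*(427 - 160)/2 = -339/2*267 = -90513/2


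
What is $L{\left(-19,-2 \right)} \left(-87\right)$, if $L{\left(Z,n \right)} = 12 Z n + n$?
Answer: $-39498$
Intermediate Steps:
$L{\left(Z,n \right)} = n + 12 Z n$ ($L{\left(Z,n \right)} = 12 Z n + n = n + 12 Z n$)
$L{\left(-19,-2 \right)} \left(-87\right) = - 2 \left(1 + 12 \left(-19\right)\right) \left(-87\right) = - 2 \left(1 - 228\right) \left(-87\right) = \left(-2\right) \left(-227\right) \left(-87\right) = 454 \left(-87\right) = -39498$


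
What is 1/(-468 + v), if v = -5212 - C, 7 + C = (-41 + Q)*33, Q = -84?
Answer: -1/1548 ≈ -0.00064600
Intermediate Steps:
C = -4132 (C = -7 + (-41 - 84)*33 = -7 - 125*33 = -7 - 4125 = -4132)
v = -1080 (v = -5212 - 1*(-4132) = -5212 + 4132 = -1080)
1/(-468 + v) = 1/(-468 - 1080) = 1/(-1548) = -1/1548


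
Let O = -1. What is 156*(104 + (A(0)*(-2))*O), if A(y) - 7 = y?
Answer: 18408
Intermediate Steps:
A(y) = 7 + y
156*(104 + (A(0)*(-2))*O) = 156*(104 + ((7 + 0)*(-2))*(-1)) = 156*(104 + (7*(-2))*(-1)) = 156*(104 - 14*(-1)) = 156*(104 + 14) = 156*118 = 18408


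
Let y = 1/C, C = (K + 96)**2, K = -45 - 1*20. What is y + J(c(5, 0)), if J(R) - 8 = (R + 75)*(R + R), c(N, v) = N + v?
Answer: 776489/961 ≈ 808.00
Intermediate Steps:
K = -65 (K = -45 - 20 = -65)
C = 961 (C = (-65 + 96)**2 = 31**2 = 961)
J(R) = 8 + 2*R*(75 + R) (J(R) = 8 + (R + 75)*(R + R) = 8 + (75 + R)*(2*R) = 8 + 2*R*(75 + R))
y = 1/961 ≈ 0.0010406
y + J(c(5, 0)) = 1/961 + (8 + 2*(5 + 0)**2 + 150*(5 + 0)) = 1/961 + (8 + 2*5**2 + 150*5) = 1/961 + (8 + 2*25 + 750) = 1/961 + (8 + 50 + 750) = 1/961 + 808 = 776489/961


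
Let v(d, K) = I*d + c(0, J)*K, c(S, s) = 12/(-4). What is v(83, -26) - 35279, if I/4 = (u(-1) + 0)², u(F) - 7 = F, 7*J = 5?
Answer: -23249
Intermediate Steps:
J = 5/7 (J = (⅐)*5 = 5/7 ≈ 0.71429)
c(S, s) = -3 (c(S, s) = 12*(-¼) = -3)
u(F) = 7 + F
I = 144 (I = 4*((7 - 1) + 0)² = 4*(6 + 0)² = 4*6² = 4*36 = 144)
v(d, K) = -3*K + 144*d (v(d, K) = 144*d - 3*K = -3*K + 144*d)
v(83, -26) - 35279 = (-3*(-26) + 144*83) - 35279 = (78 + 11952) - 35279 = 12030 - 35279 = -23249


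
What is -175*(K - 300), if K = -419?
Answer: 125825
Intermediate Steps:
-175*(K - 300) = -175*(-419 - 300) = -175*(-719) = 125825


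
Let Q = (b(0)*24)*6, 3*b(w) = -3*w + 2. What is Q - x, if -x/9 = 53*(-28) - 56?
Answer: -13764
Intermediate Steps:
x = 13860 (x = -9*(53*(-28) - 56) = -9*(-1484 - 56) = -9*(-1540) = 13860)
b(w) = ⅔ - w (b(w) = (-3*w + 2)/3 = (2 - 3*w)/3 = ⅔ - w)
Q = 96 (Q = ((⅔ - 1*0)*24)*6 = ((⅔ + 0)*24)*6 = ((⅔)*24)*6 = 16*6 = 96)
Q - x = 96 - 1*13860 = 96 - 13860 = -13764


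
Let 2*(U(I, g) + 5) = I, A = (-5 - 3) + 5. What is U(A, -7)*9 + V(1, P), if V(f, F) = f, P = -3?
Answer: -115/2 ≈ -57.500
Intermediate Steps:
A = -3 (A = -8 + 5 = -3)
U(I, g) = -5 + I/2
U(A, -7)*9 + V(1, P) = (-5 + (½)*(-3))*9 + 1 = (-5 - 3/2)*9 + 1 = -13/2*9 + 1 = -117/2 + 1 = -115/2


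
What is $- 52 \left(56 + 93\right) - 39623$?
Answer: $-47371$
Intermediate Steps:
$- 52 \left(56 + 93\right) - 39623 = \left(-52\right) 149 - 39623 = -7748 - 39623 = -47371$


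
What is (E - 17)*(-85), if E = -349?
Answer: 31110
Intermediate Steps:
(E - 17)*(-85) = (-349 - 17)*(-85) = -366*(-85) = 31110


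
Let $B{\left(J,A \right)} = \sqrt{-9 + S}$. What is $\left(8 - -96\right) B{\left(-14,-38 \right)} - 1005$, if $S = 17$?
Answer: $-1005 + 208 \sqrt{2} \approx -710.84$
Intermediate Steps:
$B{\left(J,A \right)} = 2 \sqrt{2}$ ($B{\left(J,A \right)} = \sqrt{-9 + 17} = \sqrt{8} = 2 \sqrt{2}$)
$\left(8 - -96\right) B{\left(-14,-38 \right)} - 1005 = \left(8 - -96\right) 2 \sqrt{2} - 1005 = \left(8 + 96\right) 2 \sqrt{2} - 1005 = 104 \cdot 2 \sqrt{2} - 1005 = 208 \sqrt{2} - 1005 = -1005 + 208 \sqrt{2}$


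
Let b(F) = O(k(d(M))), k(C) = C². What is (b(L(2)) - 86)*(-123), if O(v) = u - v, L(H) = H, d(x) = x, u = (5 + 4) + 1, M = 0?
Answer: 9348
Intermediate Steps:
u = 10 (u = 9 + 1 = 10)
O(v) = 10 - v
b(F) = 10 (b(F) = 10 - 1*0² = 10 - 1*0 = 10 + 0 = 10)
(b(L(2)) - 86)*(-123) = (10 - 86)*(-123) = -76*(-123) = 9348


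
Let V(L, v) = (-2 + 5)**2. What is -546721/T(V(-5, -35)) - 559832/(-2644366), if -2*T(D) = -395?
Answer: -1445619857066/522262285 ≈ -2768.0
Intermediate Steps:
V(L, v) = 9 (V(L, v) = 3**2 = 9)
T(D) = 395/2 (T(D) = -1/2*(-395) = 395/2)
-546721/T(V(-5, -35)) - 559832/(-2644366) = -546721/395/2 - 559832/(-2644366) = -546721*2/395 - 559832*(-1/2644366) = -1093442/395 + 279916/1322183 = -1445619857066/522262285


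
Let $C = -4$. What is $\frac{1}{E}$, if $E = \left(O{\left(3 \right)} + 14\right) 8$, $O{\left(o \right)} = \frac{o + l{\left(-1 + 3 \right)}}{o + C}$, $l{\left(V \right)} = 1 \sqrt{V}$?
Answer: $\frac{11}{952} + \frac{\sqrt{2}}{952} \approx 0.01304$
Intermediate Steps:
$l{\left(V \right)} = \sqrt{V}$
$O{\left(o \right)} = \frac{o + \sqrt{2}}{-4 + o}$ ($O{\left(o \right)} = \frac{o + \sqrt{-1 + 3}}{o - 4} = \frac{o + \sqrt{2}}{-4 + o}$)
$E = 88 - 8 \sqrt{2}$ ($E = \left(\frac{3 + \sqrt{2}}{-4 + 3} + 14\right) 8 = \left(\frac{3 + \sqrt{2}}{-1} + 14\right) 8 = \left(- (3 + \sqrt{2}) + 14\right) 8 = \left(\left(-3 - \sqrt{2}\right) + 14\right) 8 = \left(11 - \sqrt{2}\right) 8 = 88 - 8 \sqrt{2} \approx 76.686$)
$\frac{1}{E} = \frac{1}{88 - 8 \sqrt{2}}$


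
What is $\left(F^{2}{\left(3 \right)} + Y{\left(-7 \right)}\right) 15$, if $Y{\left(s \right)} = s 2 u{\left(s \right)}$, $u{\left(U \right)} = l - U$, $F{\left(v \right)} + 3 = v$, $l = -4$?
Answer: $-630$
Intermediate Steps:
$F{\left(v \right)} = -3 + v$
$u{\left(U \right)} = -4 - U$
$Y{\left(s \right)} = 2 s \left(-4 - s\right)$ ($Y{\left(s \right)} = s 2 \left(-4 - s\right) = 2 s \left(-4 - s\right)$)
$\left(F^{2}{\left(3 \right)} + Y{\left(-7 \right)}\right) 15 = \left(\left(-3 + 3\right)^{2} - - 14 \left(4 - 7\right)\right) 15 = \left(0^{2} - \left(-14\right) \left(-3\right)\right) 15 = \left(0 - 42\right) 15 = \left(-42\right) 15 = -630$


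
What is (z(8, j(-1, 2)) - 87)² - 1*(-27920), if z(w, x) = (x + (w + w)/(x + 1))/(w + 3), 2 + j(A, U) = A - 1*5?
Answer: 211384121/5929 ≈ 35653.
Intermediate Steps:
j(A, U) = -7 + A (j(A, U) = -2 + (A - 1*5) = -2 + (A - 5) = -2 + (-5 + A) = -7 + A)
z(w, x) = (x + 2*w/(1 + x))/(3 + w) (z(w, x) = (x + (2*w)/(1 + x))/(3 + w) = (x + 2*w/(1 + x))/(3 + w))
(z(8, j(-1, 2)) - 87)² - 1*(-27920) = (((-7 - 1) + (-7 - 1)² + 2*8)/(3 + 8 + 3*(-7 - 1) + 8*(-7 - 1)) - 87)² - 1*(-27920) = ((-8 + (-8)² + 16)/(3 + 8 + 3*(-8) + 8*(-8)) - 87)² + 27920 = ((-8 + 64 + 16)/(3 + 8 - 24 - 64) - 87)² + 27920 = (72/(-77) - 87)² + 27920 = (-1/77*72 - 87)² + 27920 = (-72/77 - 87)² + 27920 = (-6771/77)² + 27920 = 45846441/5929 + 27920 = 211384121/5929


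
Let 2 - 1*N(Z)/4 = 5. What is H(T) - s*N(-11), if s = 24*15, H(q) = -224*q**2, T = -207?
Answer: -9593856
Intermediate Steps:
N(Z) = -12 (N(Z) = 8 - 4*5 = 8 - 20 = -12)
s = 360
H(T) - s*N(-11) = -224*(-207)**2 - 360*(-12) = -224*42849 - 1*(-4320) = -9598176 + 4320 = -9593856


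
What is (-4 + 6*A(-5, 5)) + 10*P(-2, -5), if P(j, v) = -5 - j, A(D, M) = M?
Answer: -4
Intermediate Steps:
(-4 + 6*A(-5, 5)) + 10*P(-2, -5) = (-4 + 6*5) + 10*(-5 - 1*(-2)) = (-4 + 30) + 10*(-5 + 2) = 26 + 10*(-3) = 26 - 30 = -4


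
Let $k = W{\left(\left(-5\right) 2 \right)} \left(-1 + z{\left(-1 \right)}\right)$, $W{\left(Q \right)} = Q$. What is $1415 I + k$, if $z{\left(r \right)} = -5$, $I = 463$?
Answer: $655205$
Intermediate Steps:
$k = 60$ ($k = \left(-5\right) 2 \left(-1 - 5\right) = \left(-10\right) \left(-6\right) = 60$)
$1415 I + k = 1415 \cdot 463 + 60 = 655145 + 60 = 655205$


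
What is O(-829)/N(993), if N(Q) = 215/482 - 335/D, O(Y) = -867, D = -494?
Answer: -51609909/66920 ≈ -771.22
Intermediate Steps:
N(Q) = 66920/59527 (N(Q) = 215/482 - 335/(-494) = 215*(1/482) - 335*(-1/494) = 215/482 + 335/494 = 66920/59527)
O(-829)/N(993) = -867/66920/59527 = -867*59527/66920 = -51609909/66920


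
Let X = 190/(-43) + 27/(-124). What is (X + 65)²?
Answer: 103593215881/28430224 ≈ 3643.8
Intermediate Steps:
X = -24721/5332 (X = 190*(-1/43) + 27*(-1/124) = -190/43 - 27/124 = -24721/5332 ≈ -4.6363)
(X + 65)² = (-24721/5332 + 65)² = (321859/5332)² = 103593215881/28430224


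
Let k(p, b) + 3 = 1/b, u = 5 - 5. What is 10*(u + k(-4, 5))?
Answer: -28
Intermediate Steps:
u = 0
k(p, b) = -3 + 1/b
10*(u + k(-4, 5)) = 10*(0 + (-3 + 1/5)) = 10*(0 + (-3 + ⅕)) = 10*(0 - 14/5) = 10*(-14/5) = -28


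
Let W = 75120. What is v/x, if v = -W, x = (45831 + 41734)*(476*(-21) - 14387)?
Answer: 15024/427019479 ≈ 3.5183e-5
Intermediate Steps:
x = -2135097395 (x = 87565*(-9996 - 14387) = 87565*(-24383) = -2135097395)
v = -75120 (v = -1*75120 = -75120)
v/x = -75120/(-2135097395) = -75120*(-1/2135097395) = 15024/427019479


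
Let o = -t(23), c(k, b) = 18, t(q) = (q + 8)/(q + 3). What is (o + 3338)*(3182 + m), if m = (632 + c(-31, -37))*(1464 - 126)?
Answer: 37864311837/13 ≈ 2.9126e+9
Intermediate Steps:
t(q) = (8 + q)/(3 + q)
o = -31/26 (o = -(8 + 23)/(3 + 23) = -31/26 ≈ -1.1923)
m = 869700 (m = (632 + 18)*(1464 - 126) = 650*1338 = 869700)
(o + 3338)*(3182 + m) = (-31/26 + 3338)*(3182 + 869700) = (86757/26)*872882 = 37864311837/13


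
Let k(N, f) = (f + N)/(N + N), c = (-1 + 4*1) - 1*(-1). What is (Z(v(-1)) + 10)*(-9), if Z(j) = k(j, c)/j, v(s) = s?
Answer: -207/2 ≈ -103.50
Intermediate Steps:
c = 4 (c = (-1 + 4) + 1 = 3 + 1 = 4)
k(N, f) = (N + f)/(2*N) (k(N, f) = (N + f)/((2*N)) = (N + f)*(1/(2*N)) = (N + f)/(2*N))
Z(j) = (4 + j)/(2*j²) (Z(j) = ((j + 4)/(2*j))/j = ((4 + j)/(2*j))/j = (4 + j)/(2*j²))
(Z(v(-1)) + 10)*(-9) = ((½)*(4 - 1)/(-1)² + 10)*(-9) = ((½)*1*3 + 10)*(-9) = (3/2 + 10)*(-9) = (23/2)*(-9) = -207/2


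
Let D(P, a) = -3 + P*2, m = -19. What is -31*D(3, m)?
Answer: -93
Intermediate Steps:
D(P, a) = -3 + 2*P
-31*D(3, m) = -31*(-3 + 2*3) = -31*(-3 + 6) = -31*3 = -93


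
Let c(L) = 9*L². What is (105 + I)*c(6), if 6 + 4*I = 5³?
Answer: 43659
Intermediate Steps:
I = 119/4 (I = -3/2 + (¼)*5³ = -3/2 + (¼)*125 = -3/2 + 125/4 = 119/4 ≈ 29.750)
(105 + I)*c(6) = (105 + 119/4)*(9*6²) = 539*(9*36)/4 = (539/4)*324 = 43659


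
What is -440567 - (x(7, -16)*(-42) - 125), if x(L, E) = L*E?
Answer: -445146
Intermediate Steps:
x(L, E) = E*L
-440567 - (x(7, -16)*(-42) - 125) = -440567 - (-16*7*(-42) - 125) = -440567 - (-112*(-42) - 125) = -440567 - (4704 - 125) = -440567 - 1*4579 = -440567 - 4579 = -445146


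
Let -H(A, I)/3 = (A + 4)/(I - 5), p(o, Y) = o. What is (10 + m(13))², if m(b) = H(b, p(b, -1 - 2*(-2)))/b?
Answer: 978121/10816 ≈ 90.433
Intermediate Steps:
H(A, I) = -3*(4 + A)/(-5 + I) (H(A, I) = -3*(A + 4)/(I - 5) = -3*(4 + A)/(-5 + I))
m(b) = 3*(-4 - b)/(b*(-5 + b)) (m(b) = (3*(-4 - b)/(-5 + b))/b = 3*(-4 - b)/(b*(-5 + b)))
(10 + m(13))² = (10 + 3*(-4 - 1*13)/(13*(-5 + 13)))² = (10 + 3*(1/13)*(-4 - 13)/8)² = (10 + 3*(1/13)*(⅛)*(-17))² = (10 - 51/104)² = (989/104)² = 978121/10816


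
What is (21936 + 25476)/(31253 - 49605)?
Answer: -11853/4588 ≈ -2.5835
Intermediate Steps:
(21936 + 25476)/(31253 - 49605) = 47412/(-18352) = 47412*(-1/18352) = -11853/4588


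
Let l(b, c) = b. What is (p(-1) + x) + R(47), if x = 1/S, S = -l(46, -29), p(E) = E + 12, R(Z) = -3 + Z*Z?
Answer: 101981/46 ≈ 2217.0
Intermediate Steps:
R(Z) = -3 + Z**2
p(E) = 12 + E
S = -46 (S = -1*46 = -46)
x = -1/46 (x = 1/(-46) = -1/46 ≈ -0.021739)
(p(-1) + x) + R(47) = ((12 - 1) - 1/46) + (-3 + 47**2) = (11 - 1/46) + (-3 + 2209) = 505/46 + 2206 = 101981/46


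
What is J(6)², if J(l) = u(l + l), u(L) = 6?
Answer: 36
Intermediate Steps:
J(l) = 6
J(6)² = 6² = 36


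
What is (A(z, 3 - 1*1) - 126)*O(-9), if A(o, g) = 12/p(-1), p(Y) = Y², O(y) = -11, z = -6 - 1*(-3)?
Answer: 1254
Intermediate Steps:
z = -3 (z = -6 + 3 = -3)
A(o, g) = 12 (A(o, g) = 12/((-1)²) = 12/1 = 12*1 = 12)
(A(z, 3 - 1*1) - 126)*O(-9) = (12 - 126)*(-11) = -114*(-11) = 1254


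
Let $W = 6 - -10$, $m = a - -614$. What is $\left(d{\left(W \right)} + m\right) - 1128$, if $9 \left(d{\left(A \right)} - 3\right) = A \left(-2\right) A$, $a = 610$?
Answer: $\frac{379}{9} \approx 42.111$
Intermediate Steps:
$m = 1224$ ($m = 610 - -614 = 610 + 614 = 1224$)
$W = 16$ ($W = 6 + 10 = 16$)
$d{\left(A \right)} = 3 - \frac{2 A^{2}}{9}$ ($d{\left(A \right)} = 3 + \frac{A \left(-2\right) A}{9} = 3 + \frac{- 2 A A}{9} = 3 + \frac{\left(-2\right) A^{2}}{9} = 3 - \frac{2 A^{2}}{9}$)
$\left(d{\left(W \right)} + m\right) - 1128 = \left(\left(3 - \frac{2 \cdot 16^{2}}{9}\right) + 1224\right) - 1128 = \left(\left(3 - \frac{512}{9}\right) + 1224\right) - 1128 = \left(- \frac{485}{9} + 1224\right) - 1128 = \frac{10531}{9} - 1128 = \frac{379}{9}$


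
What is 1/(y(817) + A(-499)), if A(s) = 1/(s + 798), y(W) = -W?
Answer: -299/244282 ≈ -0.0012240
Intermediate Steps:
A(s) = 1/(798 + s)
1/(y(817) + A(-499)) = 1/(-1*817 + 1/(798 - 499)) = 1/(-817 + 1/299) = 1/(-244282/299) = -299/244282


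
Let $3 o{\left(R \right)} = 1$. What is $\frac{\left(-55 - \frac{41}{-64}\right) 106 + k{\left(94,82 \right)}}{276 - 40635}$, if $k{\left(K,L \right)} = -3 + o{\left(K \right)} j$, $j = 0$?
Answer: $\frac{184483}{1291488} \approx 0.14285$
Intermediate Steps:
$o{\left(R \right)} = \frac{1}{3}$ ($o{\left(R \right)} = \frac{1}{3} \cdot 1 = \frac{1}{3}$)
$k{\left(K,L \right)} = -3$ ($k{\left(K,L \right)} = -3 + \frac{1}{3} \cdot 0 = -3 + 0 = -3$)
$\frac{\left(-55 - \frac{41}{-64}\right) 106 + k{\left(94,82 \right)}}{276 - 40635} = \frac{\left(-55 - \frac{41}{-64}\right) 106 - 3}{276 - 40635} = \frac{\left(-55 - - \frac{41}{64}\right) 106 - 3}{-40359} = \left(\left(-55 + \frac{41}{64}\right) 106 - 3\right) \left(- \frac{1}{40359}\right) = \left(\left(- \frac{3479}{64}\right) 106 - 3\right) \left(- \frac{1}{40359}\right) = \left(- \frac{184387}{32} - 3\right) \left(- \frac{1}{40359}\right) = \left(- \frac{184483}{32}\right) \left(- \frac{1}{40359}\right) = \frac{184483}{1291488}$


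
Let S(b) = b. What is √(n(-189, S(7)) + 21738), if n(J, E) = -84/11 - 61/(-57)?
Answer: √8543256843/627 ≈ 147.42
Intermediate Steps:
n(J, E) = -4117/627 (n(J, E) = -84*1/11 - 61*(-1/57) = -84/11 + 61/57 = -4117/627)
√(n(-189, S(7)) + 21738) = √(-4117/627 + 21738) = √(13625609/627) = √8543256843/627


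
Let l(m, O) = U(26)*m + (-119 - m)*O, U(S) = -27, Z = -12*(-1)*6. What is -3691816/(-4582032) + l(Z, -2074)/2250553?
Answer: 1264352346041/1289013232962 ≈ 0.98087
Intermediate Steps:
Z = 72 (Z = 12*6 = 72)
l(m, O) = -27*m + O*(-119 - m) (l(m, O) = -27*m + (-119 - m)*O = -27*m + O*(-119 - m))
-3691816/(-4582032) + l(Z, -2074)/2250553 = -3691816/(-4582032) + (-119*(-2074) - 27*72 - 1*(-2074)*72)/2250553 = -3691816*(-1/4582032) + (246806 - 1944 + 149328)*(1/2250553) = 461477/572754 + 394190*(1/2250553) = 461477/572754 + 394190/2250553 = 1264352346041/1289013232962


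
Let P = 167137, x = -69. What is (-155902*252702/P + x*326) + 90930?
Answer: -27958559472/167137 ≈ -1.6728e+5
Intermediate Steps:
(-155902*252702/P + x*326) + 90930 = (-155902/(167137/252702) - 69*326) + 90930 = (-155902/(167137*(1/252702)) - 22494) + 90930 = (-155902/167137/252702 - 22494) + 90930 = (-155902*252702/167137 - 22494) + 90930 = (-39396747204/167137 - 22494) + 90930 = -43156326882/167137 + 90930 = -27958559472/167137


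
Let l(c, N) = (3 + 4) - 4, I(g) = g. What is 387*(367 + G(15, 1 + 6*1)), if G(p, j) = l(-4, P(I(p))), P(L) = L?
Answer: 143190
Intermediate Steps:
l(c, N) = 3 (l(c, N) = 7 - 4 = 3)
G(p, j) = 3
387*(367 + G(15, 1 + 6*1)) = 387*(367 + 3) = 387*370 = 143190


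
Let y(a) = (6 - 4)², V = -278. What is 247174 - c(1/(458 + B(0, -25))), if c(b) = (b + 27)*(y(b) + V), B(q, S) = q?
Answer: 58297125/229 ≈ 2.5457e+5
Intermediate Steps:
y(a) = 4 (y(a) = 2² = 4)
c(b) = -7398 - 274*b (c(b) = (b + 27)*(4 - 278) = (27 + b)*(-274) = -7398 - 274*b)
247174 - c(1/(458 + B(0, -25))) = 247174 - (-7398 - 274/(458 + 0)) = 247174 - (-7398 - 274/458) = 247174 - (-7398 - 274*1/458) = 247174 - (-7398 - 137/229) = 247174 - 1*(-1694279/229) = 247174 + 1694279/229 = 58297125/229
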